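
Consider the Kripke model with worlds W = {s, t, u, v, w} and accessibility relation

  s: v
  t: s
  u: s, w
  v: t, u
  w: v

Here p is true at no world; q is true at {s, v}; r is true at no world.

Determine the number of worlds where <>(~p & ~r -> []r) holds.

0

s: successors {v}; ~p & ~r -> []r there: v:F. ✗
t: successors {s}; ~p & ~r -> []r there: s:F. ✗
u: successors {s, w}; ~p & ~r -> []r there: s:F, w:F. ✗
v: successors {t, u}; ~p & ~r -> []r there: t:F, u:F. ✗
w: successors {v}; ~p & ~r -> []r there: v:F. ✗
Satisfying worlds: ∅.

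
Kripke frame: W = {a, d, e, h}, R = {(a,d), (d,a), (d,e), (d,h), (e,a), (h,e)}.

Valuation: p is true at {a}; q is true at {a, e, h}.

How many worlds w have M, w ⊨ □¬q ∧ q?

1

a: □¬q is T, q is T. ✓
d: □¬q is F, q is F. ✗
e: □¬q is F, q is T. ✗
h: □¬q is F, q is T. ✗
Satisfying worlds: {a}.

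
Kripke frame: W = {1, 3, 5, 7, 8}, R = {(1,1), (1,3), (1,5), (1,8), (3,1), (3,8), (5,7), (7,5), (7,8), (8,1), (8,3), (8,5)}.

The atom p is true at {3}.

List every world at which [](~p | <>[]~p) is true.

{3, 5, 7}

1: successors {1, 3, 5, 8}; ~p | <>[]~p there: 1:T, 3:F, 5:T, 8:T. ✗
3: successors {1, 8}; ~p | <>[]~p there: 1:T, 8:T. ✓
5: successors {7}; ~p | <>[]~p there: 7:T. ✓
7: successors {5, 8}; ~p | <>[]~p there: 5:T, 8:T. ✓
8: successors {1, 3, 5}; ~p | <>[]~p there: 1:T, 3:F, 5:T. ✗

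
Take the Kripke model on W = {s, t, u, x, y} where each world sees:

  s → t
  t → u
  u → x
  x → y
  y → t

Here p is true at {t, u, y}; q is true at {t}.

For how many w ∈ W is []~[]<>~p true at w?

s: successors {t}; ~[]<>~p there: t:F. ✗
t: successors {u}; ~[]<>~p there: u:T. ✓
u: successors {x}; ~[]<>~p there: x:T. ✓
x: successors {y}; ~[]<>~p there: y:T. ✓
y: successors {t}; ~[]<>~p there: t:F. ✗
Satisfying worlds: {t, u, x}.

3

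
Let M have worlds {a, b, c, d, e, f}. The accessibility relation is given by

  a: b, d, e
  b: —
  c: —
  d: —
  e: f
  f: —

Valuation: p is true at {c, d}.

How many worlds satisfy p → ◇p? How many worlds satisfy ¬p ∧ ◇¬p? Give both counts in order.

For p → ◇p:
a: p is F, ◇p is T. ✓
b: p is F, ◇p is F. ✓
c: p is T, ◇p is F. ✗
d: p is T, ◇p is F. ✗
e: p is F, ◇p is F. ✓
f: p is F, ◇p is F. ✓
— 4 worlds.
For ¬p ∧ ◇¬p:
a: ¬p is T, ◇¬p is T. ✓
b: ¬p is T, ◇¬p is F. ✗
c: ¬p is F, ◇¬p is F. ✗
d: ¬p is F, ◇¬p is F. ✗
e: ¬p is T, ◇¬p is T. ✓
f: ¬p is T, ◇¬p is F. ✗
— 2 worlds.

4 and 2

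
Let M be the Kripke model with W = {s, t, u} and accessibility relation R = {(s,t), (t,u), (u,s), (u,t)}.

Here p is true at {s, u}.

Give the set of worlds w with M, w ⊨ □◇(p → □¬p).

s: successors {t}; ◇(p → □¬p) there: t:F. ✗
t: successors {u}; ◇(p → □¬p) there: u:T. ✓
u: successors {s, t}; ◇(p → □¬p) there: s:T, t:F. ✗

{t}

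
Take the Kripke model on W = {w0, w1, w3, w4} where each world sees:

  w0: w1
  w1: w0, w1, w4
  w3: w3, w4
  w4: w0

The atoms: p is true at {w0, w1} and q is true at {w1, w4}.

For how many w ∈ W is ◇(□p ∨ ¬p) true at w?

3

w0: successors {w1}; □p ∨ ¬p there: w1:F. ✗
w1: successors {w0, w1, w4}; □p ∨ ¬p there: w0:T, w1:F, w4:T. ✓
w3: successors {w3, w4}; □p ∨ ¬p there: w3:T, w4:T. ✓
w4: successors {w0}; □p ∨ ¬p there: w0:T. ✓
Satisfying worlds: {w1, w3, w4}.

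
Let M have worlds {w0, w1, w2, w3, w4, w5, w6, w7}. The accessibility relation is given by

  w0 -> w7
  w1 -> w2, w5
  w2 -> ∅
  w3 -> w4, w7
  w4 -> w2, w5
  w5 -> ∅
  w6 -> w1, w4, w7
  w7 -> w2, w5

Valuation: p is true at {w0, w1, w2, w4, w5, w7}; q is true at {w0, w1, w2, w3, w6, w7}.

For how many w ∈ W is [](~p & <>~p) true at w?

2

w0: successors {w7}; ~p & <>~p there: w7:F. ✗
w1: successors {w2, w5}; ~p & <>~p there: w2:F, w5:F. ✗
w2: no successors, so [](~p & <>~p) holds vacuously. ✓
w3: successors {w4, w7}; ~p & <>~p there: w4:F, w7:F. ✗
w4: successors {w2, w5}; ~p & <>~p there: w2:F, w5:F. ✗
w5: no successors, so [](~p & <>~p) holds vacuously. ✓
w6: successors {w1, w4, w7}; ~p & <>~p there: w1:F, w4:F, w7:F. ✗
w7: successors {w2, w5}; ~p & <>~p there: w2:F, w5:F. ✗
Satisfying worlds: {w2, w5}.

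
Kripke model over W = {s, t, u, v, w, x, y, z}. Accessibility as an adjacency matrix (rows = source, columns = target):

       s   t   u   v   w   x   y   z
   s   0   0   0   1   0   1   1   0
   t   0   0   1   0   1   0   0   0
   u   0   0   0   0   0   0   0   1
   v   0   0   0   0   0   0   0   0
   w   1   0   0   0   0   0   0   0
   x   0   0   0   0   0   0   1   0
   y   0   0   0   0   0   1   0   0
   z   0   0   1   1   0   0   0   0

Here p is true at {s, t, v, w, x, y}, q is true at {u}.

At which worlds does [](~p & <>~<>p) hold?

s: successors {v, x, y}; ~p & <>~<>p there: v:F, x:F, y:F. ✗
t: successors {u, w}; ~p & <>~<>p there: u:F, w:F. ✗
u: successors {z}; ~p & <>~<>p there: z:T. ✓
v: no successors, so [](~p & <>~<>p) holds vacuously. ✓
w: successors {s}; ~p & <>~<>p there: s:F. ✗
x: successors {y}; ~p & <>~<>p there: y:F. ✗
y: successors {x}; ~p & <>~<>p there: x:F. ✗
z: successors {u, v}; ~p & <>~<>p there: u:F, v:F. ✗

{u, v}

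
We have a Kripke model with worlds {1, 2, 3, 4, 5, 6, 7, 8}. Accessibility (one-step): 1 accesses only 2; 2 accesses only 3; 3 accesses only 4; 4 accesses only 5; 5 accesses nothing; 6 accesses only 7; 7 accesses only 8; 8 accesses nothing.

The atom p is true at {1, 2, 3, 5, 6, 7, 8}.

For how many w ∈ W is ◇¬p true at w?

1

1: successors {2}; ¬p there: 2:F. ✗
2: successors {3}; ¬p there: 3:F. ✗
3: successors {4}; ¬p there: 4:T. ✓
4: successors {5}; ¬p there: 5:F. ✗
5: no successors, so ◇¬p fails. ✗
6: successors {7}; ¬p there: 7:F. ✗
7: successors {8}; ¬p there: 8:F. ✗
8: no successors, so ◇¬p fails. ✗
Satisfying worlds: {3}.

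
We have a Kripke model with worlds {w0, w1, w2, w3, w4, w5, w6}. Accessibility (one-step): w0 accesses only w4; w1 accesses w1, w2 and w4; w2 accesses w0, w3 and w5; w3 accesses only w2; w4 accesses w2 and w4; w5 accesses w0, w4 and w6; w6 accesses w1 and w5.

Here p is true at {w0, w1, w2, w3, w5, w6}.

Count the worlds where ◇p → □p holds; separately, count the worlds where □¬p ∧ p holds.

For ◇p → □p:
w0: ◇p is F, □p is F. ✓
w1: ◇p is T, □p is F. ✗
w2: ◇p is T, □p is T. ✓
w3: ◇p is T, □p is T. ✓
w4: ◇p is T, □p is F. ✗
w5: ◇p is T, □p is F. ✗
w6: ◇p is T, □p is T. ✓
— 4 worlds.
For □¬p ∧ p:
w0: □¬p is T, p is T. ✓
w1: □¬p is F, p is T. ✗
w2: □¬p is F, p is T. ✗
w3: □¬p is F, p is T. ✗
w4: □¬p is F, p is F. ✗
w5: □¬p is F, p is T. ✗
w6: □¬p is F, p is T. ✗
— 1 world.

4 and 1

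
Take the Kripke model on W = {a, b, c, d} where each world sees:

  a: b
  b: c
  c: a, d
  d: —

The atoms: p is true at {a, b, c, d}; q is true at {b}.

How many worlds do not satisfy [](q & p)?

2

a: successors {b}; q & p there: b:T. ✓
b: successors {c}; q & p there: c:F. ✗
c: successors {a, d}; q & p there: a:F, d:F. ✗
d: no successors, so [](q & p) holds vacuously. ✓
Satisfying worlds: {a, d}.
So [](q & p) fails at the other 2 worlds.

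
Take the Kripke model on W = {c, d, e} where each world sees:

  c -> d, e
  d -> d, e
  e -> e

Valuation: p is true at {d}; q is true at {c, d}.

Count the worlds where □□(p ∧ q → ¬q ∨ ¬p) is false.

c: successors {d, e}; □(p ∧ q → ¬q ∨ ¬p) there: d:F, e:T. ✗
d: successors {d, e}; □(p ∧ q → ¬q ∨ ¬p) there: d:F, e:T. ✗
e: successors {e}; □(p ∧ q → ¬q ∨ ¬p) there: e:T. ✓
Satisfying worlds: {e}.
So □□(p ∧ q → ¬q ∨ ¬p) fails at the other 2 worlds.

2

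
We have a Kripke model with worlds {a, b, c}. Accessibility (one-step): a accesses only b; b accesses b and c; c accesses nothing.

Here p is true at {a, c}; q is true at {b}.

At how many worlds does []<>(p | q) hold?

a: successors {b}; <>(p | q) there: b:T. ✓
b: successors {b, c}; <>(p | q) there: b:T, c:F. ✗
c: no successors, so []<>(p | q) holds vacuously. ✓
Satisfying worlds: {a, c}.

2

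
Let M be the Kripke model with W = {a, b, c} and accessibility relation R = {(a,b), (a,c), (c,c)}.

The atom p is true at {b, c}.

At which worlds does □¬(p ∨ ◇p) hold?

{b}

a: successors {b, c}; ¬(p ∨ ◇p) there: b:F, c:F. ✗
b: no successors, so □¬(p ∨ ◇p) holds vacuously. ✓
c: successors {c}; ¬(p ∨ ◇p) there: c:F. ✗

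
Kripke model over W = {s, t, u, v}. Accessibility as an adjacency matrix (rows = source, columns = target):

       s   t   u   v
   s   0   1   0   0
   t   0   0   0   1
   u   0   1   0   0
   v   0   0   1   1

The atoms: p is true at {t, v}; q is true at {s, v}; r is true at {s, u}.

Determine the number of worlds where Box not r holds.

s: successors {t}; not r there: t:T. ✓
t: successors {v}; not r there: v:T. ✓
u: successors {t}; not r there: t:T. ✓
v: successors {u, v}; not r there: u:F, v:T. ✗
Satisfying worlds: {s, t, u}.

3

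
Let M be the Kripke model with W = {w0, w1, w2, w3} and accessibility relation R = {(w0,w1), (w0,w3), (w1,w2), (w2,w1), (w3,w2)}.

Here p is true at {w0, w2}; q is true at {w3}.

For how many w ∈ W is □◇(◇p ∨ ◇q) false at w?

w0: successors {w1, w3}; ◇(◇p ∨ ◇q) there: w1:F, w3:F. ✗
w1: successors {w2}; ◇(◇p ∨ ◇q) there: w2:T. ✓
w2: successors {w1}; ◇(◇p ∨ ◇q) there: w1:F. ✗
w3: successors {w2}; ◇(◇p ∨ ◇q) there: w2:T. ✓
Satisfying worlds: {w1, w3}.
So □◇(◇p ∨ ◇q) fails at the other 2 worlds.

2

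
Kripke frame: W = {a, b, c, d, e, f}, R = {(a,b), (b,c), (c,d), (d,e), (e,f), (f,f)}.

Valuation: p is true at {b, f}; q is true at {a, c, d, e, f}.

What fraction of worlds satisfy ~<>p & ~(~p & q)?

a: ~<>p is F, ~(~p & q) is F. ✗
b: ~<>p is T, ~(~p & q) is T. ✓
c: ~<>p is T, ~(~p & q) is F. ✗
d: ~<>p is T, ~(~p & q) is F. ✗
e: ~<>p is F, ~(~p & q) is F. ✗
f: ~<>p is F, ~(~p & q) is T. ✗
That's 1 of 6 worlds, so 1/6.

1/6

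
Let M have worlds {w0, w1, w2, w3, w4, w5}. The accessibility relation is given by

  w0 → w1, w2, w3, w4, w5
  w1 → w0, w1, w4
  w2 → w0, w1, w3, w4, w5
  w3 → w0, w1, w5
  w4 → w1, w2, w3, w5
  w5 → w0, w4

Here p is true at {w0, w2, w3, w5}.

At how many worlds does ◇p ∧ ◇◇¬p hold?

6

w0: ◇p is T, ◇◇¬p is T. ✓
w1: ◇p is T, ◇◇¬p is T. ✓
w2: ◇p is T, ◇◇¬p is T. ✓
w3: ◇p is T, ◇◇¬p is T. ✓
w4: ◇p is T, ◇◇¬p is T. ✓
w5: ◇p is T, ◇◇¬p is T. ✓
Satisfying worlds: {w0, w1, w2, w3, w4, w5}.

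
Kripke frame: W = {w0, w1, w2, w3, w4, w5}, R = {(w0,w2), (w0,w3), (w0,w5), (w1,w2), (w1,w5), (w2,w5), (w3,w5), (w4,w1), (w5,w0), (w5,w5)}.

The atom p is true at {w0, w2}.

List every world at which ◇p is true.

{w0, w1, w5}

w0: successors {w2, w3, w5}; p there: w2:T, w3:F, w5:F. ✓
w1: successors {w2, w5}; p there: w2:T, w5:F. ✓
w2: successors {w5}; p there: w5:F. ✗
w3: successors {w5}; p there: w5:F. ✗
w4: successors {w1}; p there: w1:F. ✗
w5: successors {w0, w5}; p there: w0:T, w5:F. ✓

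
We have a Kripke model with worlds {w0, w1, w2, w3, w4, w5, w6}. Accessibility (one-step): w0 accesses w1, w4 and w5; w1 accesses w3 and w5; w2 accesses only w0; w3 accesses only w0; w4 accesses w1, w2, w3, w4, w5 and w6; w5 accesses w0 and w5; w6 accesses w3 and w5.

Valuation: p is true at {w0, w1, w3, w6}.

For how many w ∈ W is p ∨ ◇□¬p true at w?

4

w0: p is T, ◇□¬p is F. ✓
w1: p is T, ◇□¬p is F. ✓
w2: p is F, ◇□¬p is F. ✗
w3: p is T, ◇□¬p is F. ✓
w4: p is F, ◇□¬p is F. ✗
w5: p is F, ◇□¬p is F. ✗
w6: p is T, ◇□¬p is F. ✓
Satisfying worlds: {w0, w1, w3, w6}.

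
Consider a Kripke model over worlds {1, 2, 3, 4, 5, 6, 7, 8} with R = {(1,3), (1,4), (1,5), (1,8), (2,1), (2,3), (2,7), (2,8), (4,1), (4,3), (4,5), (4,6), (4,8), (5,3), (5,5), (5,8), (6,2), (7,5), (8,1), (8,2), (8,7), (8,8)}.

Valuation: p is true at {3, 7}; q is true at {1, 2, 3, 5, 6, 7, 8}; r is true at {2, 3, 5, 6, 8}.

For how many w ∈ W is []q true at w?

7

1: successors {3, 4, 5, 8}; q there: 3:T, 4:F, 5:T, 8:T. ✗
2: successors {1, 3, 7, 8}; q there: 1:T, 3:T, 7:T, 8:T. ✓
3: no successors, so []q holds vacuously. ✓
4: successors {1, 3, 5, 6, 8}; q there: 1:T, 3:T, 5:T, 6:T, 8:T. ✓
5: successors {3, 5, 8}; q there: 3:T, 5:T, 8:T. ✓
6: successors {2}; q there: 2:T. ✓
7: successors {5}; q there: 5:T. ✓
8: successors {1, 2, 7, 8}; q there: 1:T, 2:T, 7:T, 8:T. ✓
Satisfying worlds: {2, 3, 4, 5, 6, 7, 8}.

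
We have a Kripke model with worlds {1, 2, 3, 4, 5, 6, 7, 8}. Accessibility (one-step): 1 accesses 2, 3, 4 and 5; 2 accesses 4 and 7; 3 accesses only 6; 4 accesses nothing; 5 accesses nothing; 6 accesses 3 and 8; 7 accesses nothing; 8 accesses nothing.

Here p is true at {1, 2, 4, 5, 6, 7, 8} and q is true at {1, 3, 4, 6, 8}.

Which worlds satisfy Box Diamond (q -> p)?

1: successors {2, 3, 4, 5}; Diamond (q -> p) there: 2:T, 3:T, 4:F, 5:F. ✗
2: successors {4, 7}; Diamond (q -> p) there: 4:F, 7:F. ✗
3: successors {6}; Diamond (q -> p) there: 6:T. ✓
4: no successors, so Box Diamond (q -> p) holds vacuously. ✓
5: no successors, so Box Diamond (q -> p) holds vacuously. ✓
6: successors {3, 8}; Diamond (q -> p) there: 3:T, 8:F. ✗
7: no successors, so Box Diamond (q -> p) holds vacuously. ✓
8: no successors, so Box Diamond (q -> p) holds vacuously. ✓

{3, 4, 5, 7, 8}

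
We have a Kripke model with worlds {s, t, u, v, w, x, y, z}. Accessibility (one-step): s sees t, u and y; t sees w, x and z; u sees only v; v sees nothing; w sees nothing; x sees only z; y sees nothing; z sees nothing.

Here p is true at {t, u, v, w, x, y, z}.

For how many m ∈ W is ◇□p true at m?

s: successors {t, u, y}; □p there: t:T, u:T, y:T. ✓
t: successors {w, x, z}; □p there: w:T, x:T, z:T. ✓
u: successors {v}; □p there: v:T. ✓
v: no successors, so ◇□p fails. ✗
w: no successors, so ◇□p fails. ✗
x: successors {z}; □p there: z:T. ✓
y: no successors, so ◇□p fails. ✗
z: no successors, so ◇□p fails. ✗
Satisfying worlds: {s, t, u, x}.

4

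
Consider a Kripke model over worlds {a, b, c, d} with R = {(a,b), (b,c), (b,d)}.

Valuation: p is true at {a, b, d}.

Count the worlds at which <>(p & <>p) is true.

a: successors {b}; p & <>p there: b:T. ✓
b: successors {c, d}; p & <>p there: c:F, d:F. ✗
c: no successors, so <>(p & <>p) fails. ✗
d: no successors, so <>(p & <>p) fails. ✗
Satisfying worlds: {a}.

1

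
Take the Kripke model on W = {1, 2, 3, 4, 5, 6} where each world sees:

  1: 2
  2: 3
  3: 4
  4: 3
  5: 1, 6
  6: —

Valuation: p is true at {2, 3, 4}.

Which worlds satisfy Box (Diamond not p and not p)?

1: successors {2}; Diamond not p and not p there: 2:F. ✗
2: successors {3}; Diamond not p and not p there: 3:F. ✗
3: successors {4}; Diamond not p and not p there: 4:F. ✗
4: successors {3}; Diamond not p and not p there: 3:F. ✗
5: successors {1, 6}; Diamond not p and not p there: 1:F, 6:F. ✗
6: no successors, so Box (Diamond not p and not p) holds vacuously. ✓

{6}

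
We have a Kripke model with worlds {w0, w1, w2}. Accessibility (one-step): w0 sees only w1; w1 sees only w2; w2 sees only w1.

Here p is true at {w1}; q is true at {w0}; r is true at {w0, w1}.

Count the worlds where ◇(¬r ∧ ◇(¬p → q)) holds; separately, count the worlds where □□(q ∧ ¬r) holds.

1 and 0

For ◇(¬r ∧ ◇(¬p → q)):
w0: successors {w1}; ¬r ∧ ◇(¬p → q) there: w1:F. ✗
w1: successors {w2}; ¬r ∧ ◇(¬p → q) there: w2:T. ✓
w2: successors {w1}; ¬r ∧ ◇(¬p → q) there: w1:F. ✗
— 1 world.
For □□(q ∧ ¬r):
w0: successors {w1}; □(q ∧ ¬r) there: w1:F. ✗
w1: successors {w2}; □(q ∧ ¬r) there: w2:F. ✗
w2: successors {w1}; □(q ∧ ¬r) there: w1:F. ✗
— 0 worlds.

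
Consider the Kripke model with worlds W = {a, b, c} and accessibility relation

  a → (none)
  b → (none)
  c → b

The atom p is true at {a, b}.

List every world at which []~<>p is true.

{a, b, c}

a: no successors, so []~<>p holds vacuously. ✓
b: no successors, so []~<>p holds vacuously. ✓
c: successors {b}; ~<>p there: b:T. ✓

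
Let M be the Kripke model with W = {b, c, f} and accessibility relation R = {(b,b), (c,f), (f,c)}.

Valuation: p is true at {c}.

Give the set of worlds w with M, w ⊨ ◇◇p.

b: successors {b}; ◇p there: b:F. ✗
c: successors {f}; ◇p there: f:T. ✓
f: successors {c}; ◇p there: c:F. ✗

{c}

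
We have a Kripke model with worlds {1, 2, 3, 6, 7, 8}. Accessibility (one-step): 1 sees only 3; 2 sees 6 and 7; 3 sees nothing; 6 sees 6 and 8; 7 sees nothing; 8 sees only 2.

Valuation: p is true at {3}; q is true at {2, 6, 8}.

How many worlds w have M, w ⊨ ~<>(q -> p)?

4

1: <>(q -> p) is T. ✗
2: <>(q -> p) is T. ✗
3: <>(q -> p) is F. ✓
6: <>(q -> p) is F. ✓
7: <>(q -> p) is F. ✓
8: <>(q -> p) is F. ✓
Satisfying worlds: {3, 6, 7, 8}.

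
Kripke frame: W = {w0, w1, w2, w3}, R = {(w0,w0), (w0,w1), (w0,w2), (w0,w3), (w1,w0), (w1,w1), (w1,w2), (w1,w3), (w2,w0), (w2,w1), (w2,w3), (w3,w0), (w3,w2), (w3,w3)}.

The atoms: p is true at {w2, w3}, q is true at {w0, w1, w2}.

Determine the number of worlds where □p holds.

w0: successors {w0, w1, w2, w3}; p there: w0:F, w1:F, w2:T, w3:T. ✗
w1: successors {w0, w1, w2, w3}; p there: w0:F, w1:F, w2:T, w3:T. ✗
w2: successors {w0, w1, w3}; p there: w0:F, w1:F, w3:T. ✗
w3: successors {w0, w2, w3}; p there: w0:F, w2:T, w3:T. ✗
Satisfying worlds: ∅.

0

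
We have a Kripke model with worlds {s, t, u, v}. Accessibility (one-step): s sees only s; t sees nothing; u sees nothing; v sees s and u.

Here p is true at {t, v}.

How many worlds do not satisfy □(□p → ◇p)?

s: successors {s}; □p → ◇p there: s:T. ✓
t: no successors, so □(□p → ◇p) holds vacuously. ✓
u: no successors, so □(□p → ◇p) holds vacuously. ✓
v: successors {s, u}; □p → ◇p there: s:T, u:F. ✗
Satisfying worlds: {s, t, u}.
So □(□p → ◇p) fails at the other 1 world.

1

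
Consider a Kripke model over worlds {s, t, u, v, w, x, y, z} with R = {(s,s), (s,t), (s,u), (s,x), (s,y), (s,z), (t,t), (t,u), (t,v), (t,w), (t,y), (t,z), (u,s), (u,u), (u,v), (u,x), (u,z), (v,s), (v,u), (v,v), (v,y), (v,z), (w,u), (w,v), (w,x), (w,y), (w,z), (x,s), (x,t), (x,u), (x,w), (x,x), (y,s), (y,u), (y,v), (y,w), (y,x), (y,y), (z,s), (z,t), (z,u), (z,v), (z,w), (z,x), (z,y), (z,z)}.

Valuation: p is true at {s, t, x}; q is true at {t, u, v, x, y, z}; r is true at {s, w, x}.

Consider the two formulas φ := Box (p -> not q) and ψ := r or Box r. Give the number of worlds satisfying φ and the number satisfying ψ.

1 and 3

For Box (p -> not q):
s: successors {s, t, u, x, y, z}; p -> not q there: s:T, t:F, u:T, x:F, y:T, z:T. ✗
t: successors {t, u, v, w, y, z}; p -> not q there: t:F, u:T, v:T, w:T, y:T, z:T. ✗
u: successors {s, u, v, x, z}; p -> not q there: s:T, u:T, v:T, x:F, z:T. ✗
v: successors {s, u, v, y, z}; p -> not q there: s:T, u:T, v:T, y:T, z:T. ✓
w: successors {u, v, x, y, z}; p -> not q there: u:T, v:T, x:F, y:T, z:T. ✗
x: successors {s, t, u, w, x}; p -> not q there: s:T, t:F, u:T, w:T, x:F. ✗
y: successors {s, u, v, w, x, y}; p -> not q there: s:T, u:T, v:T, w:T, x:F, y:T. ✗
z: successors {s, t, u, v, w, x, y, z}; p -> not q there: s:T, t:F, u:T, v:T, w:T, x:F, y:T, z:T. ✗
— 1 world.
For r or Box r:
s: r is T, Box r is F. ✓
t: r is F, Box r is F. ✗
u: r is F, Box r is F. ✗
v: r is F, Box r is F. ✗
w: r is T, Box r is F. ✓
x: r is T, Box r is F. ✓
y: r is F, Box r is F. ✗
z: r is F, Box r is F. ✗
— 3 worlds.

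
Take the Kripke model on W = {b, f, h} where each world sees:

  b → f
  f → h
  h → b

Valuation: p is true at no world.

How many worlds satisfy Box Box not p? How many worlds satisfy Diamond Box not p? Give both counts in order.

For Box Box not p:
b: successors {f}; Box not p there: f:T. ✓
f: successors {h}; Box not p there: h:T. ✓
h: successors {b}; Box not p there: b:T. ✓
— 3 worlds.
For Diamond Box not p:
b: successors {f}; Box not p there: f:T. ✓
f: successors {h}; Box not p there: h:T. ✓
h: successors {b}; Box not p there: b:T. ✓
— 3 worlds.

3 and 3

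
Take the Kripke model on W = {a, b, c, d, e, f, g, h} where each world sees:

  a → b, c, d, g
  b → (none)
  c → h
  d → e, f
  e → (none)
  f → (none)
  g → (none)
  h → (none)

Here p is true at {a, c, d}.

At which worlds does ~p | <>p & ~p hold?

a: ~p is F, <>p & ~p is F. ✗
b: ~p is T, <>p & ~p is F. ✓
c: ~p is F, <>p & ~p is F. ✗
d: ~p is F, <>p & ~p is F. ✗
e: ~p is T, <>p & ~p is F. ✓
f: ~p is T, <>p & ~p is F. ✓
g: ~p is T, <>p & ~p is F. ✓
h: ~p is T, <>p & ~p is F. ✓

{b, e, f, g, h}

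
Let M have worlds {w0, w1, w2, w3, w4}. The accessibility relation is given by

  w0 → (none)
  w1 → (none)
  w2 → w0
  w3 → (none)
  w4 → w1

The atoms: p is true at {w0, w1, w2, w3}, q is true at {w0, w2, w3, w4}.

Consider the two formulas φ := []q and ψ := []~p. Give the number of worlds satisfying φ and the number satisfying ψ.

For []q:
w0: no successors, so []q holds vacuously. ✓
w1: no successors, so []q holds vacuously. ✓
w2: successors {w0}; q there: w0:T. ✓
w3: no successors, so []q holds vacuously. ✓
w4: successors {w1}; q there: w1:F. ✗
— 4 worlds.
For []~p:
w0: no successors, so []~p holds vacuously. ✓
w1: no successors, so []~p holds vacuously. ✓
w2: successors {w0}; ~p there: w0:F. ✗
w3: no successors, so []~p holds vacuously. ✓
w4: successors {w1}; ~p there: w1:F. ✗
— 3 worlds.

4 and 3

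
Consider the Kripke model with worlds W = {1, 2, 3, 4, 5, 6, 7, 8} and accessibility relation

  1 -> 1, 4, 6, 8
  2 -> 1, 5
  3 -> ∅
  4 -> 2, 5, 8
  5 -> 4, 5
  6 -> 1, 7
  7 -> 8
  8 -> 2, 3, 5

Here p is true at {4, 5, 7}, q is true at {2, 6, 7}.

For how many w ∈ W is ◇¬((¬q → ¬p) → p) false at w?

2

1: successors {1, 4, 6, 8}; ¬((¬q → ¬p) → p) there: 1:T, 4:F, 6:T, 8:T. ✓
2: successors {1, 5}; ¬((¬q → ¬p) → p) there: 1:T, 5:F. ✓
3: no successors, so ◇¬((¬q → ¬p) → p) fails. ✗
4: successors {2, 5, 8}; ¬((¬q → ¬p) → p) there: 2:T, 5:F, 8:T. ✓
5: successors {4, 5}; ¬((¬q → ¬p) → p) there: 4:F, 5:F. ✗
6: successors {1, 7}; ¬((¬q → ¬p) → p) there: 1:T, 7:F. ✓
7: successors {8}; ¬((¬q → ¬p) → p) there: 8:T. ✓
8: successors {2, 3, 5}; ¬((¬q → ¬p) → p) there: 2:T, 3:T, 5:F. ✓
Satisfying worlds: {1, 2, 4, 6, 7, 8}.
So ◇¬((¬q → ¬p) → p) fails at the other 2 worlds.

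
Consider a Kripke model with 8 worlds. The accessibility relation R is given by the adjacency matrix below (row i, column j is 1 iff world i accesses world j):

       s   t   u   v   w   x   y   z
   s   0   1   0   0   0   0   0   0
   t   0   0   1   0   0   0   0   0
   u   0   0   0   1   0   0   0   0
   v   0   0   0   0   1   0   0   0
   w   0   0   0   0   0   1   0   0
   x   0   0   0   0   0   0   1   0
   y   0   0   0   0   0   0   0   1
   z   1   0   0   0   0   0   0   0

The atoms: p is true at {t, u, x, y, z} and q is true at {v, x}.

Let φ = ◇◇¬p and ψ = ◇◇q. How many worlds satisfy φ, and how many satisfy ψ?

For ◇◇¬p:
s: successors {t}; ◇¬p there: t:F. ✗
t: successors {u}; ◇¬p there: u:T. ✓
u: successors {v}; ◇¬p there: v:T. ✓
v: successors {w}; ◇¬p there: w:F. ✗
w: successors {x}; ◇¬p there: x:F. ✗
x: successors {y}; ◇¬p there: y:F. ✗
y: successors {z}; ◇¬p there: z:T. ✓
z: successors {s}; ◇¬p there: s:F. ✗
— 3 worlds.
For ◇◇q:
s: successors {t}; ◇q there: t:F. ✗
t: successors {u}; ◇q there: u:T. ✓
u: successors {v}; ◇q there: v:F. ✗
v: successors {w}; ◇q there: w:T. ✓
w: successors {x}; ◇q there: x:F. ✗
x: successors {y}; ◇q there: y:F. ✗
y: successors {z}; ◇q there: z:F. ✗
z: successors {s}; ◇q there: s:F. ✗
— 2 worlds.

3 and 2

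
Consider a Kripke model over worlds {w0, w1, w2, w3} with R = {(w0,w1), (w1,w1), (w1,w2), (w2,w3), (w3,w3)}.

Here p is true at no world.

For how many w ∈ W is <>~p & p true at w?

w0: <>~p is T, p is F. ✗
w1: <>~p is T, p is F. ✗
w2: <>~p is T, p is F. ✗
w3: <>~p is T, p is F. ✗
Satisfying worlds: ∅.

0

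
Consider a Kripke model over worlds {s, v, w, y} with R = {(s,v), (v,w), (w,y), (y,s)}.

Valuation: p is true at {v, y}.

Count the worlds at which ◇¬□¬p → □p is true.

s: ◇¬□¬p is F, □p is T. ✓
v: ◇¬□¬p is T, □p is F. ✗
w: ◇¬□¬p is F, □p is T. ✓
y: ◇¬□¬p is T, □p is F. ✗
Satisfying worlds: {s, w}.

2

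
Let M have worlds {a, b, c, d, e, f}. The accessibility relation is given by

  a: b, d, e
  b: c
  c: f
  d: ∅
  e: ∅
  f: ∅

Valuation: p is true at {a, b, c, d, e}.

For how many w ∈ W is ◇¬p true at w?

a: successors {b, d, e}; ¬p there: b:F, d:F, e:F. ✗
b: successors {c}; ¬p there: c:F. ✗
c: successors {f}; ¬p there: f:T. ✓
d: no successors, so ◇¬p fails. ✗
e: no successors, so ◇¬p fails. ✗
f: no successors, so ◇¬p fails. ✗
Satisfying worlds: {c}.

1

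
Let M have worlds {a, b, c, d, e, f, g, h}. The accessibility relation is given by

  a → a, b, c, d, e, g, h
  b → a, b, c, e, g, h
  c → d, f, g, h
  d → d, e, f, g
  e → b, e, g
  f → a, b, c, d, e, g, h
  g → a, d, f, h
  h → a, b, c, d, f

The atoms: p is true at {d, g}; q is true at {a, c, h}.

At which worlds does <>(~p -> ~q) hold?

a: successors {a, b, c, d, e, g, h}; ~p -> ~q there: a:F, b:T, c:F, d:T, e:T, g:T, h:F. ✓
b: successors {a, b, c, e, g, h}; ~p -> ~q there: a:F, b:T, c:F, e:T, g:T, h:F. ✓
c: successors {d, f, g, h}; ~p -> ~q there: d:T, f:T, g:T, h:F. ✓
d: successors {d, e, f, g}; ~p -> ~q there: d:T, e:T, f:T, g:T. ✓
e: successors {b, e, g}; ~p -> ~q there: b:T, e:T, g:T. ✓
f: successors {a, b, c, d, e, g, h}; ~p -> ~q there: a:F, b:T, c:F, d:T, e:T, g:T, h:F. ✓
g: successors {a, d, f, h}; ~p -> ~q there: a:F, d:T, f:T, h:F. ✓
h: successors {a, b, c, d, f}; ~p -> ~q there: a:F, b:T, c:F, d:T, f:T. ✓

{a, b, c, d, e, f, g, h}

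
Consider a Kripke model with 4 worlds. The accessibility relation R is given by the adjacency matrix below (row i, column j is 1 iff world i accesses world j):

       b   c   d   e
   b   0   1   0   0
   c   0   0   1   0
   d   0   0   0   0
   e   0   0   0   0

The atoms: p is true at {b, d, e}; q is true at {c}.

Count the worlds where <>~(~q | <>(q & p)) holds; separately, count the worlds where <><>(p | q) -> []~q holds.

For <>~(~q | <>(q & p)):
b: successors {c}; ~(~q | <>(q & p)) there: c:T. ✓
c: successors {d}; ~(~q | <>(q & p)) there: d:F. ✗
d: no successors, so <>~(~q | <>(q & p)) fails. ✗
e: no successors, so <>~(~q | <>(q & p)) fails. ✗
— 1 world.
For <><>(p | q) -> []~q:
b: <><>(p | q) is T, []~q is F. ✗
c: <><>(p | q) is F, []~q is T. ✓
d: <><>(p | q) is F, []~q is T. ✓
e: <><>(p | q) is F, []~q is T. ✓
— 3 worlds.

1 and 3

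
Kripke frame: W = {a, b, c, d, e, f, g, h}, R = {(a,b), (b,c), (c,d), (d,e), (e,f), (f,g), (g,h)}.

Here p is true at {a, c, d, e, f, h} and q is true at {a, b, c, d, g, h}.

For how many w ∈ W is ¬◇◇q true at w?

a: ◇◇q is T. ✗
b: ◇◇q is T. ✗
c: ◇◇q is F. ✓
d: ◇◇q is F. ✓
e: ◇◇q is T. ✗
f: ◇◇q is T. ✗
g: ◇◇q is F. ✓
h: ◇◇q is F. ✓
Satisfying worlds: {c, d, g, h}.

4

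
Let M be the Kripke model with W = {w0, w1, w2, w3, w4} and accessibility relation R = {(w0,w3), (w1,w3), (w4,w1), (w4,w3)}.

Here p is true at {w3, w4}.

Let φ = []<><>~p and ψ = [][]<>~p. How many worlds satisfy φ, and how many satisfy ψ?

2 and 4

For []<><>~p:
w0: successors {w3}; <><>~p there: w3:F. ✗
w1: successors {w3}; <><>~p there: w3:F. ✗
w2: no successors, so []<><>~p holds vacuously. ✓
w3: no successors, so []<><>~p holds vacuously. ✓
w4: successors {w1, w3}; <><>~p there: w1:F, w3:F. ✗
— 2 worlds.
For [][]<>~p:
w0: successors {w3}; []<>~p there: w3:T. ✓
w1: successors {w3}; []<>~p there: w3:T. ✓
w2: no successors, so [][]<>~p holds vacuously. ✓
w3: no successors, so [][]<>~p holds vacuously. ✓
w4: successors {w1, w3}; []<>~p there: w1:F, w3:T. ✗
— 4 worlds.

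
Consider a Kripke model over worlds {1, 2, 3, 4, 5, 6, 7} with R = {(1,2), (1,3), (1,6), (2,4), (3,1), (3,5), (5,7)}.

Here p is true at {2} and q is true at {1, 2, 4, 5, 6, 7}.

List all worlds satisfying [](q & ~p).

1: successors {2, 3, 6}; q & ~p there: 2:F, 3:F, 6:T. ✗
2: successors {4}; q & ~p there: 4:T. ✓
3: successors {1, 5}; q & ~p there: 1:T, 5:T. ✓
4: no successors, so [](q & ~p) holds vacuously. ✓
5: successors {7}; q & ~p there: 7:T. ✓
6: no successors, so [](q & ~p) holds vacuously. ✓
7: no successors, so [](q & ~p) holds vacuously. ✓

{2, 3, 4, 5, 6, 7}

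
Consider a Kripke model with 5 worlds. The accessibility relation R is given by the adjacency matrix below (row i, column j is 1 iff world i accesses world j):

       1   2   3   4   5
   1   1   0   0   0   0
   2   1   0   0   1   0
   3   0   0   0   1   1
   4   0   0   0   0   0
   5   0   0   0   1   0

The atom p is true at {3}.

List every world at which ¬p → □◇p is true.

{3, 4}

1: ¬p is T, □◇p is F. ✗
2: ¬p is T, □◇p is F. ✗
3: ¬p is F, □◇p is F. ✓
4: ¬p is T, □◇p is T. ✓
5: ¬p is T, □◇p is F. ✗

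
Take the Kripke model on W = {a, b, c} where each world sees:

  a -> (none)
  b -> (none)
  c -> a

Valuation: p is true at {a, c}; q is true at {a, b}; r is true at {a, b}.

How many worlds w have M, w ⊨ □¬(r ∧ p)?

2

a: no successors, so □¬(r ∧ p) holds vacuously. ✓
b: no successors, so □¬(r ∧ p) holds vacuously. ✓
c: successors {a}; ¬(r ∧ p) there: a:F. ✗
Satisfying worlds: {a, b}.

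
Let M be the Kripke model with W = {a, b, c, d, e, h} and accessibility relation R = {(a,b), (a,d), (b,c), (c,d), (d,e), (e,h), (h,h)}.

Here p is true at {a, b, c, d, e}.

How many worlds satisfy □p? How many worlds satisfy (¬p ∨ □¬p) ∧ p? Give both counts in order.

For □p:
a: successors {b, d}; p there: b:T, d:T. ✓
b: successors {c}; p there: c:T. ✓
c: successors {d}; p there: d:T. ✓
d: successors {e}; p there: e:T. ✓
e: successors {h}; p there: h:F. ✗
h: successors {h}; p there: h:F. ✗
— 4 worlds.
For (¬p ∨ □¬p) ∧ p:
a: ¬p ∨ □¬p is F, p is T. ✗
b: ¬p ∨ □¬p is F, p is T. ✗
c: ¬p ∨ □¬p is F, p is T. ✗
d: ¬p ∨ □¬p is F, p is T. ✗
e: ¬p ∨ □¬p is T, p is T. ✓
h: ¬p ∨ □¬p is T, p is F. ✗
— 1 world.

4 and 1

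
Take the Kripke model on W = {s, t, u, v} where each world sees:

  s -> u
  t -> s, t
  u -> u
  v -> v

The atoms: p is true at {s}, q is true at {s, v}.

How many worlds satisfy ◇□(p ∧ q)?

0

s: successors {u}; □(p ∧ q) there: u:F. ✗
t: successors {s, t}; □(p ∧ q) there: s:F, t:F. ✗
u: successors {u}; □(p ∧ q) there: u:F. ✗
v: successors {v}; □(p ∧ q) there: v:F. ✗
Satisfying worlds: ∅.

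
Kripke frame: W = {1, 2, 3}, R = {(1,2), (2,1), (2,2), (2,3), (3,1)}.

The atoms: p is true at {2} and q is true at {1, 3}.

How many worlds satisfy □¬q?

1

1: successors {2}; ¬q there: 2:T. ✓
2: successors {1, 2, 3}; ¬q there: 1:F, 2:T, 3:F. ✗
3: successors {1}; ¬q there: 1:F. ✗
Satisfying worlds: {1}.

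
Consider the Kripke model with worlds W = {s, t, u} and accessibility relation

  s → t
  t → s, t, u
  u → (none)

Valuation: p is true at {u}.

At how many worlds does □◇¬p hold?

2

s: successors {t}; ◇¬p there: t:T. ✓
t: successors {s, t, u}; ◇¬p there: s:T, t:T, u:F. ✗
u: no successors, so □◇¬p holds vacuously. ✓
Satisfying worlds: {s, u}.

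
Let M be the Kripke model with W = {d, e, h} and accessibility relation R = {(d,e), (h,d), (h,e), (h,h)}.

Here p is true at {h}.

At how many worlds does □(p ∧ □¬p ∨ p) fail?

2

d: successors {e}; p ∧ □¬p ∨ p there: e:F. ✗
e: no successors, so □(p ∧ □¬p ∨ p) holds vacuously. ✓
h: successors {d, e, h}; p ∧ □¬p ∨ p there: d:F, e:F, h:T. ✗
Satisfying worlds: {e}.
So □(p ∧ □¬p ∨ p) fails at the other 2 worlds.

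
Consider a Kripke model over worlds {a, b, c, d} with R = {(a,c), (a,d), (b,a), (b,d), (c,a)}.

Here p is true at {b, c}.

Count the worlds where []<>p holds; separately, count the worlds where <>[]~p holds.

For []<>p:
a: successors {c, d}; <>p there: c:F, d:F. ✗
b: successors {a, d}; <>p there: a:T, d:F. ✗
c: successors {a}; <>p there: a:T. ✓
d: no successors, so []<>p holds vacuously. ✓
— 2 worlds.
For <>[]~p:
a: successors {c, d}; []~p there: c:T, d:T. ✓
b: successors {a, d}; []~p there: a:F, d:T. ✓
c: successors {a}; []~p there: a:F. ✗
d: no successors, so <>[]~p fails. ✗
— 2 worlds.

2 and 2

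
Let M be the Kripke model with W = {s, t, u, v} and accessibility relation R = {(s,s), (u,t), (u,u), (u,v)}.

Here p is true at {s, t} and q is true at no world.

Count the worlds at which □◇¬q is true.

s: successors {s}; ◇¬q there: s:T. ✓
t: no successors, so □◇¬q holds vacuously. ✓
u: successors {t, u, v}; ◇¬q there: t:F, u:T, v:F. ✗
v: no successors, so □◇¬q holds vacuously. ✓
Satisfying worlds: {s, t, v}.

3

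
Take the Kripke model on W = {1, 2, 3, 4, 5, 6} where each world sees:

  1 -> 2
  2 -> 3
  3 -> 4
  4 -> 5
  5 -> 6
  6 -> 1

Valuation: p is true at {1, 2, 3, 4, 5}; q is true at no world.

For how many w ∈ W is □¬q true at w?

6

1: successors {2}; ¬q there: 2:T. ✓
2: successors {3}; ¬q there: 3:T. ✓
3: successors {4}; ¬q there: 4:T. ✓
4: successors {5}; ¬q there: 5:T. ✓
5: successors {6}; ¬q there: 6:T. ✓
6: successors {1}; ¬q there: 1:T. ✓
Satisfying worlds: {1, 2, 3, 4, 5, 6}.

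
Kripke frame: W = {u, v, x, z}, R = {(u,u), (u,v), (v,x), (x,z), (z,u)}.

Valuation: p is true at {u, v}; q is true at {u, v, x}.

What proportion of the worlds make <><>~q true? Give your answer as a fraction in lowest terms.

u: successors {u, v}; <>~q there: u:F, v:F. ✗
v: successors {x}; <>~q there: x:T. ✓
x: successors {z}; <>~q there: z:F. ✗
z: successors {u}; <>~q there: u:F. ✗
That's 1 of 4 worlds, so 1/4.

1/4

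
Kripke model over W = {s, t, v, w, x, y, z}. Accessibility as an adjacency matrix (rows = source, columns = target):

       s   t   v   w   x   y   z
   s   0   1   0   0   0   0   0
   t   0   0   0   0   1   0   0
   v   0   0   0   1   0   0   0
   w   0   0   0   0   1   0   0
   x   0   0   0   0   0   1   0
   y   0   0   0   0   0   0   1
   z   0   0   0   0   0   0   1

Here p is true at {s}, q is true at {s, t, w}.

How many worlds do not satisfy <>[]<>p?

7

s: successors {t}; []<>p there: t:F. ✗
t: successors {x}; []<>p there: x:F. ✗
v: successors {w}; []<>p there: w:F. ✗
w: successors {x}; []<>p there: x:F. ✗
x: successors {y}; []<>p there: y:F. ✗
y: successors {z}; []<>p there: z:F. ✗
z: successors {z}; []<>p there: z:F. ✗
Satisfying worlds: ∅.
So <>[]<>p fails at the other 7 worlds.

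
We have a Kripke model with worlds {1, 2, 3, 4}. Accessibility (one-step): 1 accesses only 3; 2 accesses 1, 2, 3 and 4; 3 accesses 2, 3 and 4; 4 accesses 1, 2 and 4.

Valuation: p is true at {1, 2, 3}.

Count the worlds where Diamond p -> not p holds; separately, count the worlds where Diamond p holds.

For Diamond p -> not p:
1: Diamond p is T, not p is F. ✗
2: Diamond p is T, not p is F. ✗
3: Diamond p is T, not p is F. ✗
4: Diamond p is T, not p is T. ✓
— 1 world.
For Diamond p:
1: successors {3}; p there: 3:T. ✓
2: successors {1, 2, 3, 4}; p there: 1:T, 2:T, 3:T, 4:F. ✓
3: successors {2, 3, 4}; p there: 2:T, 3:T, 4:F. ✓
4: successors {1, 2, 4}; p there: 1:T, 2:T, 4:F. ✓
— 4 worlds.

1 and 4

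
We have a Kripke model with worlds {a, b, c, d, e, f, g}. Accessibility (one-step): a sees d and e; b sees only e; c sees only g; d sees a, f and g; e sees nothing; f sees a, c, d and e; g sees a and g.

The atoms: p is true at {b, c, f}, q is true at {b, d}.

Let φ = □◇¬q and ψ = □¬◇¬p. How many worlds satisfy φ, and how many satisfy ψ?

4 and 2

For □◇¬q:
a: successors {d, e}; ◇¬q there: d:T, e:F. ✗
b: successors {e}; ◇¬q there: e:F. ✗
c: successors {g}; ◇¬q there: g:T. ✓
d: successors {a, f, g}; ◇¬q there: a:T, f:T, g:T. ✓
e: no successors, so □◇¬q holds vacuously. ✓
f: successors {a, c, d, e}; ◇¬q there: a:T, c:T, d:T, e:F. ✗
g: successors {a, g}; ◇¬q there: a:T, g:T. ✓
— 4 worlds.
For □¬◇¬p:
a: successors {d, e}; ¬◇¬p there: d:F, e:T. ✗
b: successors {e}; ¬◇¬p there: e:T. ✓
c: successors {g}; ¬◇¬p there: g:F. ✗
d: successors {a, f, g}; ¬◇¬p there: a:F, f:F, g:F. ✗
e: no successors, so □¬◇¬p holds vacuously. ✓
f: successors {a, c, d, e}; ¬◇¬p there: a:F, c:F, d:F, e:T. ✗
g: successors {a, g}; ¬◇¬p there: a:F, g:F. ✗
— 2 worlds.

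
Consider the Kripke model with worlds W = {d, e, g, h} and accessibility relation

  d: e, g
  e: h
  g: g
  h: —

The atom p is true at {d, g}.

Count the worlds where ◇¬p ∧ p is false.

3

d: ◇¬p is T, p is T. ✓
e: ◇¬p is T, p is F. ✗
g: ◇¬p is F, p is T. ✗
h: ◇¬p is F, p is F. ✗
Satisfying worlds: {d}.
So ◇¬p ∧ p fails at the other 3 worlds.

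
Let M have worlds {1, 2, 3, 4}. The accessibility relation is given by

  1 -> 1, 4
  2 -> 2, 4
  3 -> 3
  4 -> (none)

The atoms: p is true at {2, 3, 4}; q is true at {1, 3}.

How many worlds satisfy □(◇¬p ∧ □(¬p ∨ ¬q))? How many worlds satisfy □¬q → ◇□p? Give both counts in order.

For □(◇¬p ∧ □(¬p ∨ ¬q)):
1: successors {1, 4}; ◇¬p ∧ □(¬p ∨ ¬q) there: 1:T, 4:F. ✗
2: successors {2, 4}; ◇¬p ∧ □(¬p ∨ ¬q) there: 2:F, 4:F. ✗
3: successors {3}; ◇¬p ∧ □(¬p ∨ ¬q) there: 3:F. ✗
4: no successors, so □(◇¬p ∧ □(¬p ∨ ¬q)) holds vacuously. ✓
— 1 world.
For □¬q → ◇□p:
1: □¬q is F, ◇□p is T. ✓
2: □¬q is T, ◇□p is T. ✓
3: □¬q is F, ◇□p is T. ✓
4: □¬q is T, ◇□p is F. ✗
— 3 worlds.

1 and 3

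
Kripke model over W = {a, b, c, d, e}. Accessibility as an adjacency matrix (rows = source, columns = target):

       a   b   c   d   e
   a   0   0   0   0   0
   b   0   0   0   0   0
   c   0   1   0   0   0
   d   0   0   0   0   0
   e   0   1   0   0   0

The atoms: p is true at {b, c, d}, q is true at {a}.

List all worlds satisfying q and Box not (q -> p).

a: q is T, Box not (q -> p) is T. ✓
b: q is F, Box not (q -> p) is T. ✗
c: q is F, Box not (q -> p) is F. ✗
d: q is F, Box not (q -> p) is T. ✗
e: q is F, Box not (q -> p) is F. ✗

{a}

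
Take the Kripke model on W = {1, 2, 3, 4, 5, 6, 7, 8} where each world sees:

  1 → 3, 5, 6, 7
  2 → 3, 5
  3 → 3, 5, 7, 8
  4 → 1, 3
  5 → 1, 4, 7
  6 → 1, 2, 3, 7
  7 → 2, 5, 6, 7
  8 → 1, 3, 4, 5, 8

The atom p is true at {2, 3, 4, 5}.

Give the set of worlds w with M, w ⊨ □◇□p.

∅

1: successors {3, 5, 6, 7}; ◇□p there: 3:F, 5:F, 6:T, 7:T. ✗
2: successors {3, 5}; ◇□p there: 3:F, 5:F. ✗
3: successors {3, 5, 7, 8}; ◇□p there: 3:F, 5:F, 7:T, 8:F. ✗
4: successors {1, 3}; ◇□p there: 1:F, 3:F. ✗
5: successors {1, 4, 7}; ◇□p there: 1:F, 4:F, 7:T. ✗
6: successors {1, 2, 3, 7}; ◇□p there: 1:F, 2:F, 3:F, 7:T. ✗
7: successors {2, 5, 6, 7}; ◇□p there: 2:F, 5:F, 6:T, 7:T. ✗
8: successors {1, 3, 4, 5, 8}; ◇□p there: 1:F, 3:F, 4:F, 5:F, 8:F. ✗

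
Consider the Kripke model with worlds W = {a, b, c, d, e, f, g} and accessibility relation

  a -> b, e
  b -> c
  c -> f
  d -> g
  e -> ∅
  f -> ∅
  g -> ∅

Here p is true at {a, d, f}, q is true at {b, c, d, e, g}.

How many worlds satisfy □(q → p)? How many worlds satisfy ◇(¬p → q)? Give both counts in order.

4 and 4

For □(q → p):
a: successors {b, e}; q → p there: b:F, e:F. ✗
b: successors {c}; q → p there: c:F. ✗
c: successors {f}; q → p there: f:T. ✓
d: successors {g}; q → p there: g:F. ✗
e: no successors, so □(q → p) holds vacuously. ✓
f: no successors, so □(q → p) holds vacuously. ✓
g: no successors, so □(q → p) holds vacuously. ✓
— 4 worlds.
For ◇(¬p → q):
a: successors {b, e}; ¬p → q there: b:T, e:T. ✓
b: successors {c}; ¬p → q there: c:T. ✓
c: successors {f}; ¬p → q there: f:T. ✓
d: successors {g}; ¬p → q there: g:T. ✓
e: no successors, so ◇(¬p → q) fails. ✗
f: no successors, so ◇(¬p → q) fails. ✗
g: no successors, so ◇(¬p → q) fails. ✗
— 4 worlds.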